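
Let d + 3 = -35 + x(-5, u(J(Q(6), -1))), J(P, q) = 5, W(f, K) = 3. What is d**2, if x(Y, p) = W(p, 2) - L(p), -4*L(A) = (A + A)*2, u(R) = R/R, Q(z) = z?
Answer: 1156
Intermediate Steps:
u(R) = 1
L(A) = -A (L(A) = -(A + A)*2/4 = -2*A*2/4 = -A)
x(Y, p) = 3 + p (x(Y, p) = 3 - (-1)*p = 3 + p)
d = -34 (d = -3 + (-35 + (3 + 1)) = -3 + (-35 + 4) = -3 - 31 = -34)
d**2 = (-34)**2 = 1156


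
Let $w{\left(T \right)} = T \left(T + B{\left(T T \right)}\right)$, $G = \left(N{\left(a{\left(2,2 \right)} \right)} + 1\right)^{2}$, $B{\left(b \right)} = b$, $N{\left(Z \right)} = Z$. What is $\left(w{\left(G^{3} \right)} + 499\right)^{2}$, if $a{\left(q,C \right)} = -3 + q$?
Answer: $249001$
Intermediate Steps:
$G = 0$ ($G = \left(\left(-3 + 2\right) + 1\right)^{2} = \left(-1 + 1\right)^{2} = 0^{2} = 0$)
$w{\left(T \right)} = T \left(T + T^{2}\right)$ ($w{\left(T \right)} = T \left(T + T T\right) = T \left(T + T^{2}\right)$)
$\left(w{\left(G^{3} \right)} + 499\right)^{2} = \left(\left(0^{3}\right)^{2} \left(1 + 0^{3}\right) + 499\right)^{2} = \left(0^{2} \left(1 + 0\right) + 499\right)^{2} = \left(0 \cdot 1 + 499\right)^{2} = \left(0 + 499\right)^{2} = 499^{2} = 249001$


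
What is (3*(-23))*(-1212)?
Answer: 83628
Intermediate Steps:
(3*(-23))*(-1212) = -69*(-1212) = 83628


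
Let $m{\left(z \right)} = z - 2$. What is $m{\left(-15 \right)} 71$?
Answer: $-1207$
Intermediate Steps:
$m{\left(z \right)} = -2 + z$ ($m{\left(z \right)} = z - 2 = -2 + z$)
$m{\left(-15 \right)} 71 = \left(-2 - 15\right) 71 = \left(-17\right) 71 = -1207$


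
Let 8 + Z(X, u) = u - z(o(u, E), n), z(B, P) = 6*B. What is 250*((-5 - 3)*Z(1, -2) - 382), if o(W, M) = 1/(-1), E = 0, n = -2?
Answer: -87500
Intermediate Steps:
o(W, M) = -1
Z(X, u) = -2 + u (Z(X, u) = -8 + (u - 6*(-1)) = -8 + (u - 1*(-6)) = -8 + (u + 6) = -8 + (6 + u) = -2 + u)
250*((-5 - 3)*Z(1, -2) - 382) = 250*((-5 - 3)*(-2 - 2) - 382) = 250*(-8*(-4) - 382) = 250*(32 - 382) = 250*(-350) = -87500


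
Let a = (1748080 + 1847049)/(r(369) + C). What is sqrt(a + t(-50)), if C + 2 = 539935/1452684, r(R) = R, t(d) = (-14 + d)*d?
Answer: 2*sqrt(924638070681953940017)/533674963 ≈ 113.96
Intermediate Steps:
t(d) = d*(-14 + d)
C = -2365433/1452684 (C = -2 + 539935/1452684 = -2365433/1452684 ≈ -1.6283)
a = 5222586376236/533674963 (a = (1748080 + 1847049)/(369 - 2365433/1452684) = 3595129/(533674963/1452684) = 3595129*(1452684/533674963) = 5222586376236/533674963 ≈ 9786.1)
sqrt(a + t(-50)) = sqrt(5222586376236/533674963 - 50*(-14 - 50)) = sqrt(5222586376236/533674963 - 50*(-64)) = sqrt(5222586376236/533674963 + 3200) = sqrt(6930346257836/533674963) = 2*sqrt(924638070681953940017)/533674963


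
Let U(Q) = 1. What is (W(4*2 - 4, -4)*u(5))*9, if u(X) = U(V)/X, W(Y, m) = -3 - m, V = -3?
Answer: 9/5 ≈ 1.8000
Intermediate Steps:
u(X) = 1/X
(W(4*2 - 4, -4)*u(5))*9 = ((-3 - 1*(-4))/5)*9 = ((-3 + 4)*(1/5))*9 = (1*(1/5))*9 = (1/5)*9 = 9/5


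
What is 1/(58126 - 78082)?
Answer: -1/19956 ≈ -5.0110e-5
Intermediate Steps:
1/(58126 - 78082) = 1/(-19956) = -1/19956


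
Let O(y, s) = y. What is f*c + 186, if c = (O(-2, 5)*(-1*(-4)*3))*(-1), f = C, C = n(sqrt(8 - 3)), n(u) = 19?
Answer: 642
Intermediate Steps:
C = 19
f = 19
c = 24 (c = -2*(-1*(-4))*3*(-1) = -8*3*(-1) = -2*12*(-1) = -24*(-1) = 24)
f*c + 186 = 19*24 + 186 = 456 + 186 = 642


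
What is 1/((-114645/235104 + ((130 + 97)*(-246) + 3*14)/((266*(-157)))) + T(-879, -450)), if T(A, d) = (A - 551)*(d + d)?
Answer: 1636402208/2106051030195785 ≈ 7.7700e-7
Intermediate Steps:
T(A, d) = 2*d*(-551 + A) (T(A, d) = (-551 + A)*(2*d) = 2*d*(-551 + A))
1/((-114645/235104 + ((130 + 97)*(-246) + 3*14)/((266*(-157)))) + T(-879, -450)) = 1/((-114645/235104 + ((130 + 97)*(-246) + 3*14)/((266*(-157)))) + 2*(-450)*(-551 - 879)) = 1/((-114645*1/235104 + (227*(-246) + 42)/(-41762)) + 2*(-450)*(-1430)) = 1/((-38215/78368 + (-55842 + 42)*(-1/41762)) + 1287000) = 1/((-38215/78368 - 55800*(-1/41762)) + 1287000) = 1/((-38215/78368 + 27900/20881) + 1287000) = 1/(1388499785/1636402208 + 1287000) = 1/(2106051030195785/1636402208) = 1636402208/2106051030195785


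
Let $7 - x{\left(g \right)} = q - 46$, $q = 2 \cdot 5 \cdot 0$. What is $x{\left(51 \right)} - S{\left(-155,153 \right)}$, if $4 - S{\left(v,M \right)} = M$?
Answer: $202$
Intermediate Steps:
$S{\left(v,M \right)} = 4 - M$
$q = 0$ ($q = 10 \cdot 0 = 0$)
$x{\left(g \right)} = 53$ ($x{\left(g \right)} = 7 - \left(0 - 46\right) = 7 - -46 = 7 + 46 = 53$)
$x{\left(51 \right)} - S{\left(-155,153 \right)} = 53 - \left(4 - 153\right) = 53 - -149 = 53 + 149 = 202$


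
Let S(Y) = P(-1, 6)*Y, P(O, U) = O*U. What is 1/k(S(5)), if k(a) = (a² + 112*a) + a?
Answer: -1/2490 ≈ -0.00040161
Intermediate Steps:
S(Y) = -6*Y (S(Y) = (-1*6)*Y = -6*Y)
k(a) = a² + 113*a
1/k(S(5)) = 1/((-6*5)*(113 - 6*5)) = 1/(-30*(113 - 30)) = 1/(-30*83) = 1/(-2490) = -1/2490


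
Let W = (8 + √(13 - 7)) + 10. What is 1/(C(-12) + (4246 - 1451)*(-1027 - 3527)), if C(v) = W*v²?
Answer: -706991/8997052926546 - 4*√6/4498526463273 ≈ -7.8583e-8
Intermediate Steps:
W = 18 + √6 (W = (8 + √6) + 10 = 18 + √6 ≈ 20.449)
C(v) = v²*(18 + √6) (C(v) = (18 + √6)*v² = v²*(18 + √6))
1/(C(-12) + (4246 - 1451)*(-1027 - 3527)) = 1/((-12)²*(18 + √6) + (4246 - 1451)*(-1027 - 3527)) = 1/(144*(18 + √6) + 2795*(-4554)) = 1/((2592 + 144*√6) - 12728430) = 1/(-12725838 + 144*√6)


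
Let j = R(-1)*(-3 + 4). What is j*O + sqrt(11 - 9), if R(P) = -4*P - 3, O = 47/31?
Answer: 47/31 + sqrt(2) ≈ 2.9303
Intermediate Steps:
O = 47/31 (O = 47*(1/31) = 47/31 ≈ 1.5161)
R(P) = -3 - 4*P
j = 1 (j = (-3 - 4*(-1))*(-3 + 4) = (-3 + 4)*1 = 1*1 = 1)
j*O + sqrt(11 - 9) = 1*(47/31) + sqrt(11 - 9) = 47/31 + sqrt(2)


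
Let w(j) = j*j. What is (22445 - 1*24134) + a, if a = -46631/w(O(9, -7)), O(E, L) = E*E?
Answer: -11128160/6561 ≈ -1696.1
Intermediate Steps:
O(E, L) = E²
w(j) = j²
a = -46631/6561 (a = -46631/((9²)²) = -46631/(81²) = -46631/6561 ≈ -7.1073)
(22445 - 1*24134) + a = (22445 - 1*24134) - 46631/6561 = (22445 - 24134) - 46631/6561 = -1689 - 46631/6561 = -11128160/6561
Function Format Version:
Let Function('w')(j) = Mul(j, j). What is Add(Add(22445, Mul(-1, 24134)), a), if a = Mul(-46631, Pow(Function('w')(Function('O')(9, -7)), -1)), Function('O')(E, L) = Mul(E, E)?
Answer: Rational(-11128160, 6561) ≈ -1696.1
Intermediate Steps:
Function('O')(E, L) = Pow(E, 2)
Function('w')(j) = Pow(j, 2)
a = Rational(-46631, 6561) (a = Mul(-46631, Pow(Pow(Pow(9, 2), 2), -1)) = Mul(-46631, Pow(Pow(81, 2), -1)) = Mul(-46631, Pow(6561, -1)) = Mul(-46631, Rational(1, 6561)) = Rational(-46631, 6561) ≈ -7.1073)
Add(Add(22445, Mul(-1, 24134)), a) = Add(Add(22445, Mul(-1, 24134)), Rational(-46631, 6561)) = Add(Add(22445, -24134), Rational(-46631, 6561)) = Add(-1689, Rational(-46631, 6561)) = Rational(-11128160, 6561)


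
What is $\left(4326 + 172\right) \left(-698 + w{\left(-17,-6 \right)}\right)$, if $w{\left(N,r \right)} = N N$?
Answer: $-1839682$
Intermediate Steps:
$w{\left(N,r \right)} = N^{2}$
$\left(4326 + 172\right) \left(-698 + w{\left(-17,-6 \right)}\right) = \left(4326 + 172\right) \left(-698 + \left(-17\right)^{2}\right) = 4498 \left(-698 + 289\right) = 4498 \left(-409\right) = -1839682$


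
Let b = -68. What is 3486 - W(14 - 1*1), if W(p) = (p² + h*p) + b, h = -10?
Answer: 3515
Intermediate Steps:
W(p) = -68 + p² - 10*p (W(p) = (p² - 10*p) - 68 = -68 + p² - 10*p)
3486 - W(14 - 1*1) = 3486 - (-68 + (14 - 1*1)² - 10*(14 - 1*1)) = 3486 - (-68 + (14 - 1)² - 10*(14 - 1)) = 3486 - (-68 + 13² - 10*13) = 3486 - (-68 + 169 - 130) = 3486 - 1*(-29) = 3486 + 29 = 3515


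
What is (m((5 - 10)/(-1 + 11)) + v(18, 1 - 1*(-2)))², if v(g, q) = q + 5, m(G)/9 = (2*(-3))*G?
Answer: 1225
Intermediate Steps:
m(G) = -54*G (m(G) = 9*((2*(-3))*G) = 9*(-6*G) = -54*G)
v(g, q) = 5 + q
(m((5 - 10)/(-1 + 11)) + v(18, 1 - 1*(-2)))² = (-54*(5 - 10)/(-1 + 11) + (5 + (1 - 1*(-2))))² = (-(-270)/10 + (5 + (1 + 2)))² = (-(-270)/10 + (5 + 3))² = (-54*(-½) + 8)² = (27 + 8)² = 35² = 1225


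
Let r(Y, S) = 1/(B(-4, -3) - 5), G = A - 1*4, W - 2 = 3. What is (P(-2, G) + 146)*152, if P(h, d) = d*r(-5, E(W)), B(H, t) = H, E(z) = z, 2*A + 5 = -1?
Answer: 200792/9 ≈ 22310.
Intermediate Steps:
A = -3 (A = -5/2 + (1/2)*(-1) = -5/2 - 1/2 = -3)
W = 5 (W = 2 + 3 = 5)
G = -7 (G = -3 - 1*4 = -3 - 4 = -7)
r(Y, S) = -1/9 (r(Y, S) = 1/(-4 - 5) = 1/(-9) = -1/9)
P(h, d) = -d/9 (P(h, d) = d*(-1/9) = -d/9)
(P(-2, G) + 146)*152 = (-1/9*(-7) + 146)*152 = (7/9 + 146)*152 = (1321/9)*152 = 200792/9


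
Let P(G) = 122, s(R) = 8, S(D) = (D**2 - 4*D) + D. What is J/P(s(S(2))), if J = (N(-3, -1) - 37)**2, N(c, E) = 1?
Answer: 648/61 ≈ 10.623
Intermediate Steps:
S(D) = D**2 - 3*D
J = 1296 (J = (1 - 37)**2 = (-36)**2 = 1296)
J/P(s(S(2))) = 1296/122 = 1296*(1/122) = 648/61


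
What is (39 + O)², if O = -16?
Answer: 529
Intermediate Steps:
(39 + O)² = (39 - 16)² = 23² = 529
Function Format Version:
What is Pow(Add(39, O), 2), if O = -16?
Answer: 529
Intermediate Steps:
Pow(Add(39, O), 2) = Pow(Add(39, -16), 2) = Pow(23, 2) = 529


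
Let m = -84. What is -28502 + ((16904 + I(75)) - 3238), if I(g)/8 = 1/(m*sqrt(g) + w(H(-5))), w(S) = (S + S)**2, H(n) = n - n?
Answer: -14836 - 2*sqrt(3)/315 ≈ -14836.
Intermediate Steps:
H(n) = 0
w(S) = 4*S**2 (w(S) = (2*S)**2 = 4*S**2)
I(g) = -2/(21*sqrt(g)) (I(g) = 8/(-84*sqrt(g) + 4*0**2) = 8/(-84*sqrt(g) + 4*0) = 8/(-84*sqrt(g) + 0) = 8/((-84*sqrt(g))) = 8*(-1/(84*sqrt(g))) = -2/(21*sqrt(g)))
-28502 + ((16904 + I(75)) - 3238) = -28502 + ((16904 - 2*sqrt(3)/315) - 3238) = -28502 + (13666 - 2*sqrt(3)/315) = -14836 - 2*sqrt(3)/315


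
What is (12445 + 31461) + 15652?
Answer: 59558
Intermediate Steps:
(12445 + 31461) + 15652 = 43906 + 15652 = 59558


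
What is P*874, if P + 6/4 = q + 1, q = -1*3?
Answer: -3059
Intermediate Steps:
q = -3
P = -7/2 (P = -3/2 + (-3 + 1) = -3/2 - 2 = -7/2 ≈ -3.5000)
P*874 = -7/2*874 = -3059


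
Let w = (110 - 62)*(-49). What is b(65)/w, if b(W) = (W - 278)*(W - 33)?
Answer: 142/49 ≈ 2.8980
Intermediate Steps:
w = -2352 (w = 48*(-49) = -2352)
b(W) = (-278 + W)*(-33 + W)
b(65)/w = (9174 + 65² - 311*65)/(-2352) = (9174 + 4225 - 20215)*(-1/2352) = -6816*(-1/2352) = 142/49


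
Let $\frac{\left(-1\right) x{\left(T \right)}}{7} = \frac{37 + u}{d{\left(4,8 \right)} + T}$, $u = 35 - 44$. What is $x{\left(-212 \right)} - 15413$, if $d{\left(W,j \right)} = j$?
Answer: $- \frac{786014}{51} \approx -15412.0$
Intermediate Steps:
$u = -9$
$x{\left(T \right)} = - \frac{196}{8 + T}$ ($x{\left(T \right)} = - 7 \frac{37 - 9}{8 + T} = - 7 \frac{28}{8 + T} = - \frac{196}{8 + T}$)
$x{\left(-212 \right)} - 15413 = - \frac{196}{8 - 212} - 15413 = - \frac{196}{-204} - 15413 = \left(-196\right) \left(- \frac{1}{204}\right) - 15413 = \frac{49}{51} - 15413 = - \frac{786014}{51}$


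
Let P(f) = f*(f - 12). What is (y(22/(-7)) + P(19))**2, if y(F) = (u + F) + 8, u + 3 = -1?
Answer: 877969/49 ≈ 17918.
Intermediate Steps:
u = -4 (u = -3 - 1 = -4)
y(F) = 4 + F (y(F) = (-4 + F) + 8 = 4 + F)
P(f) = f*(-12 + f)
(y(22/(-7)) + P(19))**2 = ((4 + 22/(-7)) + 19*(-12 + 19))**2 = ((4 + 22*(-1/7)) + 19*7)**2 = ((4 - 22/7) + 133)**2 = (6/7 + 133)**2 = (937/7)**2 = 877969/49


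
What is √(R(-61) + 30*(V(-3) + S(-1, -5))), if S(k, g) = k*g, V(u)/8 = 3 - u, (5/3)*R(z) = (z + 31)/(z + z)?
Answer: √5916939/61 ≈ 39.877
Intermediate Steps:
R(z) = 3*(31 + z)/(10*z) (R(z) = 3*((z + 31)/(z + z))/5 = 3*((31 + z)/((2*z)))/5 = 3*((31 + z)*(1/(2*z)))/5 = 3*((31 + z)/(2*z))/5 = 3*(31 + z)/(10*z))
V(u) = 24 - 8*u (V(u) = 8*(3 - u) = 24 - 8*u)
S(k, g) = g*k
√(R(-61) + 30*(V(-3) + S(-1, -5))) = √((3/10)*(31 - 61)/(-61) + 30*((24 - 8*(-3)) - 5*(-1))) = √((3/10)*(-1/61)*(-30) + 30*((24 + 24) + 5)) = √(9/61 + 30*(48 + 5)) = √(9/61 + 30*53) = √(9/61 + 1590) = √(96999/61) = √5916939/61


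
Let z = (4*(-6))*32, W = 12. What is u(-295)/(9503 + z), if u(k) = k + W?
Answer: -283/8735 ≈ -0.032398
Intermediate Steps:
z = -768 (z = -24*32 = -768)
u(k) = 12 + k (u(k) = k + 12 = 12 + k)
u(-295)/(9503 + z) = (12 - 295)/(9503 - 768) = -283/8735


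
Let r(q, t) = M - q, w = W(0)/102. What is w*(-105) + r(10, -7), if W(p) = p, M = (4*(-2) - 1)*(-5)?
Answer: 35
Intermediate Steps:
M = 45 (M = (-8 - 1)*(-5) = -9*(-5) = 45)
w = 0 (w = 0/102 = 0*(1/102) = 0)
r(q, t) = 45 - q
w*(-105) + r(10, -7) = 0*(-105) + (45 - 1*10) = 0 + (45 - 10) = 0 + 35 = 35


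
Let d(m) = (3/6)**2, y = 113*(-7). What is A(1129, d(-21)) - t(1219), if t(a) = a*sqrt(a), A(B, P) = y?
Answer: -791 - 1219*sqrt(1219) ≈ -43351.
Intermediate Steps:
y = -791
d(m) = 1/4 (d(m) = (3*(1/6))**2 = (1/2)**2 = 1/4)
A(B, P) = -791
t(a) = a**(3/2)
A(1129, d(-21)) - t(1219) = -791 - 1219**(3/2) = -791 - 1219*sqrt(1219)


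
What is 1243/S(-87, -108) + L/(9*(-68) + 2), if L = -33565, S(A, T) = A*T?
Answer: 31613497/573156 ≈ 55.157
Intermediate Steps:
1243/S(-87, -108) + L/(9*(-68) + 2) = 1243/((-87*(-108))) - 33565/(9*(-68) + 2) = 1243/9396 - 33565/(-612 + 2) = 1243*(1/9396) - 33565/(-610) = 1243/9396 - 33565*(-1/610) = 1243/9396 + 6713/122 = 31613497/573156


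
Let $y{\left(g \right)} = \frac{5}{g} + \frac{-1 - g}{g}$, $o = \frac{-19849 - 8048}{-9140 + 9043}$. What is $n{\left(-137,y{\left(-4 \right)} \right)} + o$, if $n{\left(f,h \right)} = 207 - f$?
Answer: $\frac{61265}{97} \approx 631.6$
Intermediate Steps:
$o = \frac{27897}{97}$ ($o = - \frac{27897}{-97} = \left(-27897\right) \left(- \frac{1}{97}\right) = \frac{27897}{97} \approx 287.6$)
$y{\left(g \right)} = \frac{5}{g} + \frac{-1 - g}{g}$
$n{\left(-137,y{\left(-4 \right)} \right)} + o = \left(207 - -137\right) + \frac{27897}{97} = \left(207 + 137\right) + \frac{27897}{97} = 344 + \frac{27897}{97} = \frac{61265}{97}$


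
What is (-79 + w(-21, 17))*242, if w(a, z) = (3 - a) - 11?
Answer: -15972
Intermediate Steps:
w(a, z) = -8 - a
(-79 + w(-21, 17))*242 = (-79 + (-8 - 1*(-21)))*242 = (-79 + (-8 + 21))*242 = (-79 + 13)*242 = -66*242 = -15972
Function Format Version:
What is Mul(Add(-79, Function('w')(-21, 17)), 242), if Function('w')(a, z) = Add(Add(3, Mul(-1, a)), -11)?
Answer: -15972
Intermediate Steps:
Function('w')(a, z) = Add(-8, Mul(-1, a))
Mul(Add(-79, Function('w')(-21, 17)), 242) = Mul(Add(-79, Add(-8, Mul(-1, -21))), 242) = Mul(Add(-79, Add(-8, 21)), 242) = Mul(Add(-79, 13), 242) = Mul(-66, 242) = -15972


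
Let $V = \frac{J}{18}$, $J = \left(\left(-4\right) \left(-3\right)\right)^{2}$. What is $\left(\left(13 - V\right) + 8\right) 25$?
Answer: $325$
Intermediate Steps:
$J = 144$ ($J = 12^{2} = 144$)
$V = 8$ ($V = \frac{144}{18} = 144 \cdot \frac{1}{18} = 8$)
$\left(\left(13 - V\right) + 8\right) 25 = \left(\left(13 - 8\right) + 8\right) 25 = \left(5 + 8\right) 25 = 13 \cdot 25 = 325$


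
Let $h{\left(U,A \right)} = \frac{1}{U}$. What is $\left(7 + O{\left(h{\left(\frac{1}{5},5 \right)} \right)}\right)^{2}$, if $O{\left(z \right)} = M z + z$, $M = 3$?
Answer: $729$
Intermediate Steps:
$O{\left(z \right)} = 4 z$ ($O{\left(z \right)} = 3 z + z = 4 z$)
$\left(7 + O{\left(h{\left(\frac{1}{5},5 \right)} \right)}\right)^{2} = \left(7 + \frac{4}{\frac{1}{5}}\right)^{2} = \left(7 + 4 \frac{1}{\frac{1}{5}}\right)^{2} = \left(7 + 4 \cdot 5\right)^{2} = \left(7 + 20\right)^{2} = 27^{2} = 729$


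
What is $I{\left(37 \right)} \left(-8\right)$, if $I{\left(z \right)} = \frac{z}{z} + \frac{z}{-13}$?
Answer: $\frac{192}{13} \approx 14.769$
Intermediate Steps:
$I{\left(z \right)} = 1 - \frac{z}{13}$ ($I{\left(z \right)} = 1 + z \left(- \frac{1}{13}\right) = 1 - \frac{z}{13}$)
$I{\left(37 \right)} \left(-8\right) = \left(1 - \frac{37}{13}\right) \left(-8\right) = \left(- \frac{24}{13}\right) \left(-8\right) = \frac{192}{13}$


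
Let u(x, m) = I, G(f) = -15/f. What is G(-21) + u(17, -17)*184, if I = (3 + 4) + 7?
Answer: 18037/7 ≈ 2576.7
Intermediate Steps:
I = 14 (I = 7 + 7 = 14)
u(x, m) = 14
G(-21) + u(17, -17)*184 = -15/(-21) + 14*184 = -15*(-1/21) + 2576 = 5/7 + 2576 = 18037/7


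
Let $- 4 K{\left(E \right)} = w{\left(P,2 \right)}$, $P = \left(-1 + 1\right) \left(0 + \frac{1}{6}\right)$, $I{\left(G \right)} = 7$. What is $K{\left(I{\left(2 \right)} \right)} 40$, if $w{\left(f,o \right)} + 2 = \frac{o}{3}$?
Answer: $\frac{40}{3} \approx 13.333$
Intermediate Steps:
$P = 0$ ($P = 0 \left(0 + \frac{1}{6}\right) = 0 \cdot \frac{1}{6} = 0$)
$w{\left(f,o \right)} = -2 + \frac{o}{3}$
$K{\left(E \right)} = \frac{1}{3}$ ($K{\left(E \right)} = - \frac{-2 + \frac{1}{3} \cdot 2}{4} = - \frac{-2 + \frac{2}{3}}{4} = \left(- \frac{1}{4}\right) \left(- \frac{4}{3}\right) = \frac{1}{3}$)
$K{\left(I{\left(2 \right)} \right)} 40 = \frac{1}{3} \cdot 40 = \frac{40}{3}$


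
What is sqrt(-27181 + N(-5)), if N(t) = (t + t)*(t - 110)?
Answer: I*sqrt(26031) ≈ 161.34*I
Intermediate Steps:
N(t) = 2*t*(-110 + t) (N(t) = (2*t)*(-110 + t) = 2*t*(-110 + t))
sqrt(-27181 + N(-5)) = sqrt(-27181 + 2*(-5)*(-110 - 5)) = sqrt(-27181 + 2*(-5)*(-115)) = sqrt(-27181 + 1150) = sqrt(-26031) = I*sqrt(26031)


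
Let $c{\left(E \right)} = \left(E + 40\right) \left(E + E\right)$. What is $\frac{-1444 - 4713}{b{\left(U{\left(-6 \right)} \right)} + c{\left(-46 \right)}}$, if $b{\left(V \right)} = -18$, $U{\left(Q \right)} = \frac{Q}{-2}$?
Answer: $- \frac{6157}{534} \approx -11.53$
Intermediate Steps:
$U{\left(Q \right)} = - \frac{Q}{2}$ ($U{\left(Q \right)} = Q \left(- \frac{1}{2}\right) = - \frac{Q}{2}$)
$c{\left(E \right)} = 2 E \left(40 + E\right)$ ($c{\left(E \right)} = \left(40 + E\right) 2 E = 2 E \left(40 + E\right)$)
$\frac{-1444 - 4713}{b{\left(U{\left(-6 \right)} \right)} + c{\left(-46 \right)}} = \frac{-1444 - 4713}{-18 + 2 \left(-46\right) \left(40 - 46\right)} = - \frac{6157}{-18 + 2 \left(-46\right) \left(-6\right)} = - \frac{6157}{-18 + 552} = - \frac{6157}{534}$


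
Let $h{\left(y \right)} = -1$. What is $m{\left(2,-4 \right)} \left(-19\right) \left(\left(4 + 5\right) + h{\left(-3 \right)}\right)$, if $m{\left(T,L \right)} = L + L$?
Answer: $1216$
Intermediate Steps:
$m{\left(T,L \right)} = 2 L$
$m{\left(2,-4 \right)} \left(-19\right) \left(\left(4 + 5\right) + h{\left(-3 \right)}\right) = 2 \left(-4\right) \left(-19\right) \left(\left(4 + 5\right) - 1\right) = \left(-8\right) \left(-19\right) \left(9 - 1\right) = 152 \cdot 8 = 1216$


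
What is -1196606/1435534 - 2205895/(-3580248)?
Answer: -558754482679/2569783866216 ≈ -0.21743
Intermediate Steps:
-1196606/1435534 - 2205895/(-3580248) = -1196606*1/1435534 - 2205895*(-1/3580248) = -598303/717767 + 2205895/3580248 = -558754482679/2569783866216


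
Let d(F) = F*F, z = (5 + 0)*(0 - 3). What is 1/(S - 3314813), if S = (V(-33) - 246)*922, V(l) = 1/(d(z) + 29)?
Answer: -127/449785914 ≈ -2.8236e-7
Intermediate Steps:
z = -15 (z = 5*(-3) = -15)
d(F) = F²
V(l) = 1/254 (V(l) = 1/((-15)² + 29) = 1/(225 + 29) = 1/254)
S = -28804663/127 (S = (1/254 - 246)*922 = -62483/254*922 = -28804663/127 ≈ -2.2681e+5)
1/(S - 3314813) = 1/(-28804663/127 - 3314813) = 1/(-449785914/127) = -127/449785914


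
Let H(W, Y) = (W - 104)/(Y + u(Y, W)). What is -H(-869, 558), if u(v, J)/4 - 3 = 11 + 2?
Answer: 973/622 ≈ 1.5643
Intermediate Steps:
u(v, J) = 64 (u(v, J) = 12 + 4*(11 + 2) = 12 + 4*13 = 12 + 52 = 64)
H(W, Y) = (-104 + W)/(64 + Y) (H(W, Y) = (W - 104)/(Y + 64) = (-104 + W)/(64 + Y))
-H(-869, 558) = -(-104 - 869)/(64 + 558) = -(-973)/622 = -1*(-973/622) = 973/622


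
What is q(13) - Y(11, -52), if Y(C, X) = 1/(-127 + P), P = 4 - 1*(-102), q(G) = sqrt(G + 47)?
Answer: 1/21 + 2*sqrt(15) ≈ 7.7936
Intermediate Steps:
q(G) = sqrt(47 + G)
P = 106 (P = 4 + 102 = 106)
Y(C, X) = -1/21 (Y(C, X) = 1/(-127 + 106) = 1/(-21) = -1/21)
q(13) - Y(11, -52) = sqrt(47 + 13) - 1*(-1/21) = sqrt(60) + 1/21 = 2*sqrt(15) + 1/21 = 1/21 + 2*sqrt(15)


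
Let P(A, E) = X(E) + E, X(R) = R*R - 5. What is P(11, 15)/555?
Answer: 47/111 ≈ 0.42342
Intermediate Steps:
X(R) = -5 + R² (X(R) = R² - 5 = -5 + R²)
P(A, E) = -5 + E + E² (P(A, E) = (-5 + E²) + E = -5 + E + E²)
P(11, 15)/555 = (-5 + 15 + 15²)/555 = (-5 + 15 + 225)*(1/555) = 235*(1/555) = 47/111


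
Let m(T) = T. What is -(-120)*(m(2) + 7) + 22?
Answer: 1102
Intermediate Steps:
-(-120)*(m(2) + 7) + 22 = -(-120)*(2 + 7) + 22 = -(-120)*9 + 22 = -60*(-18) + 22 = 1080 + 22 = 1102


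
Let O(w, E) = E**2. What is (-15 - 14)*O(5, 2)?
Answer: -116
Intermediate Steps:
(-15 - 14)*O(5, 2) = (-15 - 14)*2**2 = -29*4 = -116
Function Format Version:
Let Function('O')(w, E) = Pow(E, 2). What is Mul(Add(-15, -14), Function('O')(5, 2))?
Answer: -116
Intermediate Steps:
Mul(Add(-15, -14), Function('O')(5, 2)) = Mul(Add(-15, -14), Pow(2, 2)) = Mul(-29, 4) = -116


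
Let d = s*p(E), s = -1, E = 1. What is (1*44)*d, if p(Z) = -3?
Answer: 132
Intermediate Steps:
d = 3 (d = -1*(-3) = 3)
(1*44)*d = (1*44)*3 = 44*3 = 132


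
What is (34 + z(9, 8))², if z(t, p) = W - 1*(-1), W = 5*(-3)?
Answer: 400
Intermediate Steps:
W = -15
z(t, p) = -14 (z(t, p) = -15 - 1*(-1) = -15 + 1 = -14)
(34 + z(9, 8))² = (34 - 14)² = 20² = 400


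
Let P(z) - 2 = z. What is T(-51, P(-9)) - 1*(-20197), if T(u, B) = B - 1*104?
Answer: 20086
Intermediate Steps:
P(z) = 2 + z
T(u, B) = -104 + B (T(u, B) = B - 104 = -104 + B)
T(-51, P(-9)) - 1*(-20197) = (-104 + (2 - 9)) - 1*(-20197) = (-104 - 7) + 20197 = -111 + 20197 = 20086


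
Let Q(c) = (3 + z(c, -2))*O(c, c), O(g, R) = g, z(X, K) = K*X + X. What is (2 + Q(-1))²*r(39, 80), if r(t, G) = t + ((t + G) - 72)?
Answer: 344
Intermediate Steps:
z(X, K) = X + K*X
Q(c) = c*(3 - c) (Q(c) = (3 + c*(1 - 2))*c = (3 + c*(-1))*c = (3 - c)*c = c*(3 - c))
r(t, G) = -72 + G + 2*t (r(t, G) = t + ((G + t) - 72) = t + (-72 + G + t) = -72 + G + 2*t)
(2 + Q(-1))²*r(39, 80) = (2 - (3 - 1*(-1)))²*(-72 + 80 + 2*39) = (2 - (3 + 1))²*(-72 + 80 + 78) = (2 - 1*4)²*86 = (2 - 4)²*86 = (-2)²*86 = 4*86 = 344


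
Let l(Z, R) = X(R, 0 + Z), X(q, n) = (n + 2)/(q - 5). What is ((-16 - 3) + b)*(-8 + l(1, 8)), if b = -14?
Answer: 231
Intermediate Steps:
X(q, n) = (2 + n)/(-5 + q)
l(Z, R) = (2 + Z)/(-5 + R) (l(Z, R) = (2 + (0 + Z))/(-5 + R) = (2 + Z)/(-5 + R))
((-16 - 3) + b)*(-8 + l(1, 8)) = ((-16 - 3) - 14)*(-8 + (2 + 1)/(-5 + 8)) = (-19 - 14)*(-8 + 3/3) = -33*(-8 + (1/3)*3) = -33*(-8 + 1) = -33*(-7) = 231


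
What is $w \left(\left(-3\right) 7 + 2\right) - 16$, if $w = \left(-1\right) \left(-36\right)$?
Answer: $-700$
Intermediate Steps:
$w = 36$
$w \left(\left(-3\right) 7 + 2\right) - 16 = 36 \left(\left(-3\right) 7 + 2\right) - 16 = 36 \left(-21 + 2\right) - 16 = 36 \left(-19\right) - 16 = -684 - 16 = -700$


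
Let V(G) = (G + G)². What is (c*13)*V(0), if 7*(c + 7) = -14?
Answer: 0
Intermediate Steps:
c = -9 (c = -7 + (⅐)*(-14) = -7 - 2 = -9)
V(G) = 4*G² (V(G) = (2*G)² = 4*G²)
(c*13)*V(0) = (-9*13)*(4*0²) = -468*0 = -117*0 = 0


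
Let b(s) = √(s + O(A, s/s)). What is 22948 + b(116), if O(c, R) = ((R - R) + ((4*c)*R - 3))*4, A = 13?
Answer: 22948 + 2*√78 ≈ 22966.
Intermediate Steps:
O(c, R) = -12 + 16*R*c (O(c, R) = (0 + (4*R*c - 3))*4 = (0 + (-3 + 4*R*c))*4 = (-3 + 4*R*c)*4 = -12 + 16*R*c)
b(s) = √(196 + s) (b(s) = √(s + (-12 + 16*(s/s)*13)) = √(s + (-12 + 16*1*13)) = √(s + (-12 + 208)) = √(s + 196) = √(196 + s))
22948 + b(116) = 22948 + √(196 + 116) = 22948 + √312 = 22948 + 2*√78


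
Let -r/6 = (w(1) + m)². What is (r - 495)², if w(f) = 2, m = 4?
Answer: 505521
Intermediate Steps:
r = -216 (r = -6*(2 + 4)² = -6*6² = -6*36 = -216)
(r - 495)² = (-216 - 495)² = (-711)² = 505521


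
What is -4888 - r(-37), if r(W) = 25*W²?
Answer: -39113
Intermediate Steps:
-4888 - r(-37) = -4888 - 25*(-37)² = -4888 - 25*1369 = -4888 - 1*34225 = -4888 - 34225 = -39113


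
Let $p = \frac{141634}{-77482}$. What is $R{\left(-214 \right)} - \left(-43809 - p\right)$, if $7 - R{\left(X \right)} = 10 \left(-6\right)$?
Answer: $\frac{1699729299}{38741} \approx 43874.0$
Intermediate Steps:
$p = - \frac{70817}{38741}$ ($p = 141634 \left(- \frac{1}{77482}\right) = - \frac{70817}{38741} \approx -1.828$)
$R{\left(X \right)} = 67$ ($R{\left(X \right)} = 7 - 10 \left(-6\right) = 7 - -60 = 7 + 60 = 67$)
$R{\left(-214 \right)} - \left(-43809 - p\right) = 67 - \left(-43809 - - \frac{70817}{38741}\right) = 67 - \left(-43809 + \frac{70817}{38741}\right) = 67 - - \frac{1697133652}{38741} = 67 + \frac{1697133652}{38741} = \frac{1699729299}{38741}$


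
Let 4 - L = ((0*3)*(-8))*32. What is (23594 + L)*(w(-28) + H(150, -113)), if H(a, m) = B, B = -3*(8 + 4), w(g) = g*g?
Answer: 17651304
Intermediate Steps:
w(g) = g**2
B = -36 (B = -3*12 = -36)
L = 4 (L = 4 - (0*3)*(-8)*32 = 4 - 0*(-8)*32 = 4 - 0*32 = 4 - 1*0 = 4 + 0 = 4)
H(a, m) = -36
(23594 + L)*(w(-28) + H(150, -113)) = (23594 + 4)*((-28)**2 - 36) = 23598*(784 - 36) = 23598*748 = 17651304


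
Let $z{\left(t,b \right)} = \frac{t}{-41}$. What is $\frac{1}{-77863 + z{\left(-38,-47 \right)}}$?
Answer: $- \frac{41}{3192345} \approx -1.2843 \cdot 10^{-5}$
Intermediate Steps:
$z{\left(t,b \right)} = - \frac{t}{41}$ ($z{\left(t,b \right)} = t \left(- \frac{1}{41}\right) = - \frac{t}{41}$)
$\frac{1}{-77863 + z{\left(-38,-47 \right)}} = \frac{1}{-77863 - - \frac{38}{41}} = \frac{1}{-77863 + \frac{38}{41}} = \frac{1}{- \frac{3192345}{41}} = - \frac{41}{3192345}$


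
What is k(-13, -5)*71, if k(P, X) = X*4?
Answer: -1420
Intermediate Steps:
k(P, X) = 4*X
k(-13, -5)*71 = (4*(-5))*71 = -20*71 = -1420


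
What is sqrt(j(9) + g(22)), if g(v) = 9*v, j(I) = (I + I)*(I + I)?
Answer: 3*sqrt(58) ≈ 22.847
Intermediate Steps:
j(I) = 4*I**2 (j(I) = (2*I)*(2*I) = 4*I**2)
sqrt(j(9) + g(22)) = sqrt(4*9**2 + 9*22) = sqrt(4*81 + 198) = sqrt(324 + 198) = sqrt(522) = 3*sqrt(58)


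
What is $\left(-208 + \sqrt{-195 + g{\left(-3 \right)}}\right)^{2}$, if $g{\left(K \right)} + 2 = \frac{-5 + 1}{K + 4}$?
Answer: $\left(208 - i \sqrt{201}\right)^{2} \approx 43063.0 - 5897.8 i$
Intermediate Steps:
$g{\left(K \right)} = -2 - \frac{4}{4 + K}$ ($g{\left(K \right)} = -2 + \frac{-5 + 1}{K + 4} = -2 - \frac{4}{4 + K}$)
$\left(-208 + \sqrt{-195 + g{\left(-3 \right)}}\right)^{2} = \left(-208 + \sqrt{-195 + \frac{2 \left(-6 - -3\right)}{4 - 3}}\right)^{2} = \left(-208 + \sqrt{-195 + \frac{2 \left(-6 + 3\right)}{1}}\right)^{2} = \left(-208 + \sqrt{-195 + 2 \cdot 1 \left(-3\right)}\right)^{2} = \left(-208 + \sqrt{-195 - 6}\right)^{2} = \left(-208 + \sqrt{-201}\right)^{2} = \left(-208 + i \sqrt{201}\right)^{2}$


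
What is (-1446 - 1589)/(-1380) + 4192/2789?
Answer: 2849915/769764 ≈ 3.7023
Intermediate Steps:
(-1446 - 1589)/(-1380) + 4192/2789 = -3035*(-1/1380) + 4192*(1/2789) = 607/276 + 4192/2789 = 2849915/769764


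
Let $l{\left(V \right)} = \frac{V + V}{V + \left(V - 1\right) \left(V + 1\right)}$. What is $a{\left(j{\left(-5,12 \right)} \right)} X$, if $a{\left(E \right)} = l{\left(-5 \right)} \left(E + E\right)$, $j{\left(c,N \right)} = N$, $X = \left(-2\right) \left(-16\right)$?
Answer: $- \frac{7680}{19} \approx -404.21$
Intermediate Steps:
$X = 32$
$l{\left(V \right)} = \frac{2 V}{V + \left(1 + V\right) \left(-1 + V\right)}$ ($l{\left(V \right)} = \frac{2 V}{V + \left(-1 + V\right) \left(1 + V\right)} = \frac{2 V}{V + \left(1 + V\right) \left(-1 + V\right)}$)
$a{\left(E \right)} = - \frac{20 E}{19}$ ($a{\left(E \right)} = 2 \left(-5\right) \frac{1}{-1 - 5 + \left(-5\right)^{2}} \left(E + E\right) = 2 \left(-5\right) \frac{1}{-1 - 5 + 25} \cdot 2 E = 2 \left(-5\right) \frac{1}{19} \cdot 2 E = - \frac{10 \cdot 2 E}{19} = - \frac{20 E}{19}$)
$a{\left(j{\left(-5,12 \right)} \right)} X = \left(- \frac{20}{19}\right) 12 \cdot 32 = \left(- \frac{240}{19}\right) 32 = - \frac{7680}{19}$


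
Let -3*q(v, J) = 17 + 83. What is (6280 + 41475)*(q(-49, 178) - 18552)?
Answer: -2662627780/3 ≈ -8.8754e+8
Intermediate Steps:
q(v, J) = -100/3 (q(v, J) = -(17 + 83)/3 = -⅓*100 = -100/3)
(6280 + 41475)*(q(-49, 178) - 18552) = (6280 + 41475)*(-100/3 - 18552) = 47755*(-55756/3) = -2662627780/3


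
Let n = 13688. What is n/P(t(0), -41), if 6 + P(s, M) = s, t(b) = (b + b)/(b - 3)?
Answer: -6844/3 ≈ -2281.3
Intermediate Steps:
t(b) = 2*b/(-3 + b) (t(b) = (2*b)/(-3 + b) = 2*b/(-3 + b))
P(s, M) = -6 + s
n/P(t(0), -41) = 13688/(-6 + 2*0/(-3 + 0)) = 13688/(-6 + 2*0/(-3)) = 13688/(-6 + 2*0*(-1/3)) = 13688/(-6 + 0) = 13688/(-6) = 13688*(-1/6) = -6844/3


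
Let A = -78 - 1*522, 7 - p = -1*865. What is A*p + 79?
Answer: -523121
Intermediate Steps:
p = 872 (p = 7 - (-1)*865 = 7 - 1*(-865) = 7 + 865 = 872)
A = -600 (A = -78 - 522 = -600)
A*p + 79 = -600*872 + 79 = -523200 + 79 = -523121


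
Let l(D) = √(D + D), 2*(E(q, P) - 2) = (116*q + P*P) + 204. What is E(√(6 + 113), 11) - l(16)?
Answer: 329/2 - 4*√2 + 58*√119 ≈ 791.55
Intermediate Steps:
E(q, P) = 104 + P²/2 + 58*q (E(q, P) = 2 + ((116*q + P*P) + 204)/2 = 2 + ((116*q + P²) + 204)/2 = 2 + ((P² + 116*q) + 204)/2 = 2 + (204 + P² + 116*q)/2 = 2 + (102 + P²/2 + 58*q) = 104 + P²/2 + 58*q)
l(D) = √2*√D (l(D) = √(2*D) = √2*√D)
E(√(6 + 113), 11) - l(16) = (104 + (½)*11² + 58*√(6 + 113)) - √2*√16 = (104 + (½)*121 + 58*√119) - √2*4 = (104 + 121/2 + 58*√119) - 4*√2 = (329/2 + 58*√119) - 4*√2 = 329/2 - 4*√2 + 58*√119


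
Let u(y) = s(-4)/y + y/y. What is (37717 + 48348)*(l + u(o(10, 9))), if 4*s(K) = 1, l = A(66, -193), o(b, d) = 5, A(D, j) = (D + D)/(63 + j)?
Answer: 154917/52 ≈ 2979.2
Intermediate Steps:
A(D, j) = 2*D/(63 + j) (A(D, j) = (2*D)/(63 + j) = 2*D/(63 + j))
l = -66/65 (l = 2*66/(63 - 193) = 2*66/(-130) = 2*66*(-1/130) = -66/65 ≈ -1.0154)
s(K) = 1/4 (s(K) = (1/4)*1 = 1/4)
u(y) = 1 + 1/(4*y) (u(y) = 1/(4*y) + y/y = 1/(4*y) + 1 = 1 + 1/(4*y))
(37717 + 48348)*(l + u(o(10, 9))) = (37717 + 48348)*(-66/65 + (1/4 + 5)/5) = 86065*(-66/65 + (1/5)*(21/4)) = 86065*(-66/65 + 21/20) = 86065*(9/260) = 154917/52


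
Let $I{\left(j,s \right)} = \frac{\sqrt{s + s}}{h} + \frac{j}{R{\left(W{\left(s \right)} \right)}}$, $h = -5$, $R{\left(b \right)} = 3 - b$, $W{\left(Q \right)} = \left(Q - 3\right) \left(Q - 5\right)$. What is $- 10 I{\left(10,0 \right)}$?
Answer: $\frac{25}{3} \approx 8.3333$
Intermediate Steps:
$W{\left(Q \right)} = \left(-5 + Q\right) \left(-3 + Q\right)$ ($W{\left(Q \right)} = \left(-3 + Q\right) \left(-5 + Q\right) = \left(-5 + Q\right) \left(-3 + Q\right)$)
$I{\left(j,s \right)} = \frac{j}{-12 - s^{2} + 8 s} - \frac{\sqrt{2} \sqrt{s}}{5}$ ($I{\left(j,s \right)} = \frac{\sqrt{s + s}}{-5} + \frac{j}{3 - \left(15 + s^{2} - 8 s\right)} = \sqrt{2 s} \left(- \frac{1}{5}\right) + \frac{j}{3 - \left(15 + s^{2} - 8 s\right)} = \sqrt{2} \sqrt{s} \left(- \frac{1}{5}\right) + \frac{j}{-12 - s^{2} + 8 s} = - \frac{\sqrt{2} \sqrt{s}}{5} + \frac{j}{-12 - s^{2} + 8 s} = \frac{j}{-12 - s^{2} + 8 s} - \frac{\sqrt{2} \sqrt{s}}{5}$)
$- 10 I{\left(10,0 \right)} = - 10 \frac{\left(-1\right) 10 + \frac{\sqrt{2} \sqrt{0} \left(-12 - 0^{2} + 8 \cdot 0\right)}{5}}{12 + 0^{2} - 0} = - 10 \frac{-10 + \frac{1}{5} \sqrt{2} \cdot 0 \left(-12 - 0 + 0\right)}{12 + 0 + 0} = - 10 \frac{-10 + \frac{1}{5} \sqrt{2} \cdot 0 \left(-12 + 0 + 0\right)}{12} = - 10 \frac{-10 + \frac{1}{5} \sqrt{2} \cdot 0 \left(-12\right)}{12} = - 10 \frac{-10 + 0}{12} = - 10 \cdot \frac{1}{12} \left(-10\right) = \left(-10\right) \left(- \frac{5}{6}\right) = \frac{25}{3}$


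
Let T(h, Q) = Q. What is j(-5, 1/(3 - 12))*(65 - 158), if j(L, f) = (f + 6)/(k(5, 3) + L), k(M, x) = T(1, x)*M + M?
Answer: -1643/45 ≈ -36.511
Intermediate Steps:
k(M, x) = M + M*x (k(M, x) = x*M + M = M*x + M = M + M*x)
j(L, f) = (6 + f)/(20 + L) (j(L, f) = (f + 6)/(5*(1 + 3) + L) = (6 + f)/(5*4 + L) = (6 + f)/(20 + L))
j(-5, 1/(3 - 12))*(65 - 158) = ((6 + 1/(3 - 12))/(20 - 5))*(65 - 158) = ((6 + 1/(-9))/15)*(-93) = ((6 - ⅑)/15)*(-93) = ((1/15)*(53/9))*(-93) = (53/135)*(-93) = -1643/45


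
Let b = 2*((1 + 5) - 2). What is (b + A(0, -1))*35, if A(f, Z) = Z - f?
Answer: 245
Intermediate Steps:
b = 8 (b = 2*(6 - 2) = 2*4 = 8)
(b + A(0, -1))*35 = (8 + (-1 - 1*0))*35 = (8 + (-1 + 0))*35 = (8 - 1)*35 = 7*35 = 245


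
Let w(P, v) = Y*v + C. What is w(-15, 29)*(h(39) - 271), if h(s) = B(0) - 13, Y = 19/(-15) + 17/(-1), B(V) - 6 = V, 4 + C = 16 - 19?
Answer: 2238178/15 ≈ 1.4921e+5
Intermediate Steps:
C = -7 (C = -4 + (16 - 19) = -4 - 3 = -7)
B(V) = 6 + V
Y = -274/15 (Y = 19*(-1/15) + 17*(-1) = -19/15 - 17 = -274/15 ≈ -18.267)
h(s) = -7 (h(s) = (6 + 0) - 13 = 6 - 13 = -7)
w(P, v) = -7 - 274*v/15 (w(P, v) = -274*v/15 - 7 = -7 - 274*v/15)
w(-15, 29)*(h(39) - 271) = (-7 - 274/15*29)*(-7 - 271) = (-7 - 7946/15)*(-278) = -8051/15*(-278) = 2238178/15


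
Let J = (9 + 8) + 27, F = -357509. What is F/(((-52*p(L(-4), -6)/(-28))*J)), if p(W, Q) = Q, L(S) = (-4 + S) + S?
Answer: 2502563/3432 ≈ 729.18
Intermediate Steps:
L(S) = -4 + 2*S
J = 44 (J = 17 + 27 = 44)
F/(((-52*p(L(-4), -6)/(-28))*J)) = -357509/(-(-312)/(-28)*44) = -357509/(-(-312)*(-1)/28*44) = -357509/(-52*3/14*44) = -357509/((-78/7*44)) = -357509/(-3432/7) = -357509*(-7/3432) = 2502563/3432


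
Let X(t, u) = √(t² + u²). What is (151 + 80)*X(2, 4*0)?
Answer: 462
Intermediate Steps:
(151 + 80)*X(2, 4*0) = (151 + 80)*√(2² + (4*0)²) = 231*√(4 + 0²) = 231*√(4 + 0) = 231*√4 = 231*2 = 462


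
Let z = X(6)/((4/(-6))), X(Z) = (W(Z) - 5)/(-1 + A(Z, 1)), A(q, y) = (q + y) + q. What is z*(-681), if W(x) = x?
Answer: 681/8 ≈ 85.125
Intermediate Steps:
A(q, y) = y + 2*q
X(Z) = (-5 + Z)/(2*Z) (X(Z) = (Z - 5)/(-1 + (1 + 2*Z)) = (-5 + Z)/((2*Z)) = (-5 + Z)*(1/(2*Z)) = (-5 + Z)/(2*Z))
z = -1/8 (z = ((1/2)*(-5 + 6)/6)/((4/(-6))) = ((1/2)*(1/6)*1)/((4*(-1/6))) = 1/(12*(-2/3)) = (1/12)*(-3/2) = -1/8 ≈ -0.12500)
z*(-681) = -1/8*(-681) = 681/8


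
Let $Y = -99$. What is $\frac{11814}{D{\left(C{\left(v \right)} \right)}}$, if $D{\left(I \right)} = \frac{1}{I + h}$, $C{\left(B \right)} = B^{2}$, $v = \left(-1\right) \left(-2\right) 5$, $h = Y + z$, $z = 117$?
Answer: $1394052$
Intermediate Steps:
$h = 18$ ($h = -99 + 117 = 18$)
$v = 10$ ($v = 2 \cdot 5 = 10$)
$D{\left(I \right)} = \frac{1}{18 + I}$ ($D{\left(I \right)} = \frac{1}{I + 18} = \frac{1}{18 + I}$)
$\frac{11814}{D{\left(C{\left(v \right)} \right)}} = \frac{11814}{\frac{1}{18 + 10^{2}}} = \frac{11814}{\frac{1}{18 + 100}} = \frac{11814}{\frac{1}{118}} = 11814 \frac{1}{\frac{1}{118}} = 11814 \cdot 118 = 1394052$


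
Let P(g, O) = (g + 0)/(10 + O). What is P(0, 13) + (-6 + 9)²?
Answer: 9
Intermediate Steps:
P(g, O) = g/(10 + O)
P(0, 13) + (-6 + 9)² = 0/(10 + 13) + (-6 + 9)² = 0/23 + 3² = 0*(1/23) + 9 = 0 + 9 = 9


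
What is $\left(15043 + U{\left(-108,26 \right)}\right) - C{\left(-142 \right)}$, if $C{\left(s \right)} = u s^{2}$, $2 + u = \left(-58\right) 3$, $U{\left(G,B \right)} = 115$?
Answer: $3564022$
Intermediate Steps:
$u = -176$ ($u = -2 - 174 = -176$)
$C{\left(s \right)} = - 176 s^{2}$
$\left(15043 + U{\left(-108,26 \right)}\right) - C{\left(-142 \right)} = \left(15043 + 115\right) - - 176 \left(-142\right)^{2} = 15158 - \left(-176\right) 20164 = 15158 - -3548864 = 15158 + 3548864 = 3564022$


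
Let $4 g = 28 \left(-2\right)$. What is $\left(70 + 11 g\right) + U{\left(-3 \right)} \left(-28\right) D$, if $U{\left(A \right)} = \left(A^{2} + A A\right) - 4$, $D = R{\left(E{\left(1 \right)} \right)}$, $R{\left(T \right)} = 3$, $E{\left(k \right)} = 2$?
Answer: $-1260$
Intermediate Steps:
$g = -14$ ($g = \frac{28 \left(-2\right)}{4} = \frac{1}{4} \left(-56\right) = -14$)
$D = 3$
$U{\left(A \right)} = -4 + 2 A^{2}$ ($U{\left(A \right)} = \left(A^{2} + A^{2}\right) - 4 = 2 A^{2} - 4 = -4 + 2 A^{2}$)
$\left(70 + 11 g\right) + U{\left(-3 \right)} \left(-28\right) D = \left(70 + 11 \left(-14\right)\right) + \left(-4 + 2 \left(-3\right)^{2}\right) \left(-28\right) 3 = \left(70 - 154\right) + \left(-4 + 2 \cdot 9\right) \left(-28\right) 3 = -84 + \left(-4 + 18\right) \left(-28\right) 3 = -84 + 14 \left(-28\right) 3 = -84 - 1176 = -1260$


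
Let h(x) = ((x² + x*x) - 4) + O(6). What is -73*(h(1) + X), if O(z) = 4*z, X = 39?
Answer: -4453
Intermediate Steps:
h(x) = 20 + 2*x² (h(x) = ((x² + x*x) - 4) + 4*6 = ((x² + x²) - 4) + 24 = (2*x² - 4) + 24 = (-4 + 2*x²) + 24 = 20 + 2*x²)
-73*(h(1) + X) = -73*((20 + 2*1²) + 39) = -73*((20 + 2*1) + 39) = -73*((20 + 2) + 39) = -73*(22 + 39) = -73*61 = -4453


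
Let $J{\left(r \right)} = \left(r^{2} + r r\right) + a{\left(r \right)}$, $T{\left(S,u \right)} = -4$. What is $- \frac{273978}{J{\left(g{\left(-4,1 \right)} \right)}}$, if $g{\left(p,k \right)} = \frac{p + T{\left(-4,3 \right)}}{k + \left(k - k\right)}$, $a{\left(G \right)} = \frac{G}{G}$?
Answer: $- \frac{91326}{43} \approx -2123.9$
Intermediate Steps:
$a{\left(G \right)} = 1$
$g{\left(p,k \right)} = \frac{-4 + p}{k}$ ($g{\left(p,k \right)} = \frac{p - 4}{k + \left(k - k\right)} = \frac{-4 + p}{k + 0} = \frac{-4 + p}{k}$)
$J{\left(r \right)} = 1 + 2 r^{2}$ ($J{\left(r \right)} = \left(r^{2} + r r\right) + 1 = \left(r^{2} + r^{2}\right) + 1 = 2 r^{2} + 1 = 1 + 2 r^{2}$)
$- \frac{273978}{J{\left(g{\left(-4,1 \right)} \right)}} = - \frac{273978}{1 + 2 \left(\frac{-4 - 4}{1}\right)^{2}} = - \frac{273978}{1 + 2 \left(1 \left(-8\right)\right)^{2}} = - \frac{273978}{1 + 2 \left(-8\right)^{2}} = - \frac{273978}{1 + 2 \cdot 64} = - \frac{273978}{1 + 128} = - \frac{273978}{129} = \left(-273978\right) \frac{1}{129} = - \frac{91326}{43}$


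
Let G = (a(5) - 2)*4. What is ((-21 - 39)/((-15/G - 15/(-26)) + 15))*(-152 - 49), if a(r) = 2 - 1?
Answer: 624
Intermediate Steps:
a(r) = 1
G = -4 (G = (1 - 2)*4 = -1*4 = -4)
((-21 - 39)/((-15/G - 15/(-26)) + 15))*(-152 - 49) = ((-21 - 39)/((-15/(-4) - 15/(-26)) + 15))*(-152 - 49) = -60/((-15*(-1/4) - 15*(-1/26)) + 15)*(-201) = -60/((15/4 + 15/26) + 15)*(-201) = -60/(225/52 + 15)*(-201) = -60/1005/52*(-201) = -60*52/1005*(-201) = -208/67*(-201) = 624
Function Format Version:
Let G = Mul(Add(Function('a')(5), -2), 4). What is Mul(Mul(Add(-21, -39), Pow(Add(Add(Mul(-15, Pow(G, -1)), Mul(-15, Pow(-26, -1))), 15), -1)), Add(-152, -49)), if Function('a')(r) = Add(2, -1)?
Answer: 624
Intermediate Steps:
Function('a')(r) = 1
G = -4 (G = Mul(Add(1, -2), 4) = Mul(-1, 4) = -4)
Mul(Mul(Add(-21, -39), Pow(Add(Add(Mul(-15, Pow(G, -1)), Mul(-15, Pow(-26, -1))), 15), -1)), Add(-152, -49)) = Mul(Mul(Add(-21, -39), Pow(Add(Add(Mul(-15, Pow(-4, -1)), Mul(-15, Pow(-26, -1))), 15), -1)), Add(-152, -49)) = Mul(Mul(-60, Pow(Add(Add(Mul(-15, Rational(-1, 4)), Mul(-15, Rational(-1, 26))), 15), -1)), -201) = Mul(Mul(-60, Pow(Add(Add(Rational(15, 4), Rational(15, 26)), 15), -1)), -201) = Mul(Mul(-60, Pow(Add(Rational(225, 52), 15), -1)), -201) = Mul(Mul(-60, Pow(Rational(1005, 52), -1)), -201) = Mul(Mul(-60, Rational(52, 1005)), -201) = Mul(Rational(-208, 67), -201) = 624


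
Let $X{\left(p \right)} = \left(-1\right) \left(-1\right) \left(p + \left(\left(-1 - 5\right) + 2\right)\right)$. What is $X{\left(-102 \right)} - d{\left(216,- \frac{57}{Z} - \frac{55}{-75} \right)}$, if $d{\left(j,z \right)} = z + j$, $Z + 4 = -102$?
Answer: $- \frac{514001}{1590} \approx -323.27$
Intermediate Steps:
$Z = -106$ ($Z = -4 - 102 = -106$)
$d{\left(j,z \right)} = j + z$
$X{\left(p \right)} = -4 + p$ ($X{\left(p \right)} = 1 \left(p + \left(-6 + 2\right)\right) = 1 \left(p - 4\right) = 1 \left(-4 + p\right) = -4 + p$)
$X{\left(-102 \right)} - d{\left(216,- \frac{57}{Z} - \frac{55}{-75} \right)} = \left(-4 - 102\right) - \left(216 - \left(- \frac{57}{106} - \frac{11}{15}\right)\right) = -106 - \left(216 - - \frac{2021}{1590}\right) = -106 - \left(216 + \left(\frac{57}{106} + \frac{11}{15}\right)\right) = -106 - \left(216 + \frac{2021}{1590}\right) = -106 - \frac{345461}{1590} = - \frac{514001}{1590}$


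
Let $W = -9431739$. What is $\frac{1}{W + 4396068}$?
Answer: $- \frac{1}{5035671} \approx -1.9858 \cdot 10^{-7}$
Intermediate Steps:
$\frac{1}{W + 4396068} = \frac{1}{-9431739 + 4396068} = \frac{1}{-5035671} = - \frac{1}{5035671}$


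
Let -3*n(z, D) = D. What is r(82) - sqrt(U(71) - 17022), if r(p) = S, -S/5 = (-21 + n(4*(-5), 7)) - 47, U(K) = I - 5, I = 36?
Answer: 1055/3 - I*sqrt(16991) ≈ 351.67 - 130.35*I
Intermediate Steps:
n(z, D) = -D/3
U(K) = 31 (U(K) = 36 - 5 = 31)
S = 1055/3 (S = -5*((-21 - 1/3*7) - 47) = -5*((-21 - 7/3) - 47) = -5*(-70/3 - 47) = -5*(-211/3) = 1055/3 ≈ 351.67)
r(p) = 1055/3
r(82) - sqrt(U(71) - 17022) = 1055/3 - sqrt(31 - 17022) = 1055/3 - sqrt(-16991) = 1055/3 - I*sqrt(16991)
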